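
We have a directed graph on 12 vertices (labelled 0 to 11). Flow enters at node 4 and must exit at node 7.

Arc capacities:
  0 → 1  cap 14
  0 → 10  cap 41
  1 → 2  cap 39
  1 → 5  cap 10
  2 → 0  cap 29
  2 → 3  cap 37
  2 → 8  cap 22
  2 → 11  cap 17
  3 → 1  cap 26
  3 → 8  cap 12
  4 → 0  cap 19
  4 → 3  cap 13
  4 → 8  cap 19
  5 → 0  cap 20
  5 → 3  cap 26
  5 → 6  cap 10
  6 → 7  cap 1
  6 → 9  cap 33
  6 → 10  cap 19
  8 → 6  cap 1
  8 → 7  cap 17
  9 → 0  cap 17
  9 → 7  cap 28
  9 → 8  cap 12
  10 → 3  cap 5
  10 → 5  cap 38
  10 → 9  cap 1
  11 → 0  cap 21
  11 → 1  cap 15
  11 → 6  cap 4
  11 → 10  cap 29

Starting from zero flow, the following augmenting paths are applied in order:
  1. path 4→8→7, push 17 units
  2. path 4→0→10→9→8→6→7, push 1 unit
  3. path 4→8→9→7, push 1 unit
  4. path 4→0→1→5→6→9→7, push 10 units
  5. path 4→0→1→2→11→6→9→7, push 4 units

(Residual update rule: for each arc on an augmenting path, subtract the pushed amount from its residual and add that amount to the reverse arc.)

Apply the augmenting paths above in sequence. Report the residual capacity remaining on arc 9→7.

Residual capacity of (9,7): 13

after path 1 (4→8→7, push 17): res(9,7)=28
after path 2 (4→0→10→9→8→6→7, push 1): res(9,7)=28
after path 3 (4→8→9→7, push 1): res(9,7)=27
after path 4 (4→0→1→5→6→9→7, push 10): res(9,7)=17
after path 5 (4→0→1→2→11→6→9→7, push 4): res(9,7)=13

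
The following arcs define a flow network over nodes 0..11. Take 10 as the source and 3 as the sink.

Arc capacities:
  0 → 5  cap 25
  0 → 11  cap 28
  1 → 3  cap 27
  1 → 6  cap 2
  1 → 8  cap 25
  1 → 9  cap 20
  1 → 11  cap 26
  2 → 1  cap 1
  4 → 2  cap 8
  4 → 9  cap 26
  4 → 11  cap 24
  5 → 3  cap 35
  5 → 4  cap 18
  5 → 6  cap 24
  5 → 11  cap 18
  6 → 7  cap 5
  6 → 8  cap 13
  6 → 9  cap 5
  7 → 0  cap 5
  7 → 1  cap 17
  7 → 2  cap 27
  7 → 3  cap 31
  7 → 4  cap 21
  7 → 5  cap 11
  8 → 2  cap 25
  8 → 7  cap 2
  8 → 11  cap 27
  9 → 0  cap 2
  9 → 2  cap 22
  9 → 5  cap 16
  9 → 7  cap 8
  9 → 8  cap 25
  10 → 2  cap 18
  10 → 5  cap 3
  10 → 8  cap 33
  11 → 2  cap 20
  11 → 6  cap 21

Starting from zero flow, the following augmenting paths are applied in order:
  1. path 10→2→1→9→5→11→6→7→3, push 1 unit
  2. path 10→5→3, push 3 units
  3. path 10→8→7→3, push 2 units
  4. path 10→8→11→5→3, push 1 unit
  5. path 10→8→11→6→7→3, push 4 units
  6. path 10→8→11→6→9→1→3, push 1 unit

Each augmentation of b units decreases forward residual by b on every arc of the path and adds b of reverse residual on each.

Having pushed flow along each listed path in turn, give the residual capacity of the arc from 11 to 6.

after path 1 (10→2→1→9→5→11→6→7→3, push 1): res(11,6)=20
after path 2 (10→5→3, push 3): res(11,6)=20
after path 3 (10→8→7→3, push 2): res(11,6)=20
after path 4 (10→8→11→5→3, push 1): res(11,6)=20
after path 5 (10→8→11→6→7→3, push 4): res(11,6)=16
after path 6 (10→8→11→6→9→1→3, push 1): res(11,6)=15

Residual capacity of (11,6): 15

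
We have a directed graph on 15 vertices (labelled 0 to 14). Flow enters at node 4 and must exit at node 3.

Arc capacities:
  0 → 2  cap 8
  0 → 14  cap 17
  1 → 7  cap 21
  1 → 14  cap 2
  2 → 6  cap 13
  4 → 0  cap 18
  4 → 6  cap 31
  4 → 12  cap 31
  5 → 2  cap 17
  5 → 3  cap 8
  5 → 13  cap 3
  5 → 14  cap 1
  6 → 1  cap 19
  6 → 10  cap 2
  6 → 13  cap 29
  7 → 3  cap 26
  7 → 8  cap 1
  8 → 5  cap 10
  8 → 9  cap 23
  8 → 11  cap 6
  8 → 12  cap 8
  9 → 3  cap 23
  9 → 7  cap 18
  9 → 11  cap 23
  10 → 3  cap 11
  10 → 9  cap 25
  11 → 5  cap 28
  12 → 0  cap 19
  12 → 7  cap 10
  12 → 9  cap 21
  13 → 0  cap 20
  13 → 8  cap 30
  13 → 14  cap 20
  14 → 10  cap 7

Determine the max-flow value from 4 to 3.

augment #1: 4→6→10→3 bottleneck 2, total now 2
augment #2: 4→12→7→3 bottleneck 10, total now 12
augment #3: 4→12→9→3 bottleneck 21, total now 33
augment #4: 4→0→14→10→3 bottleneck 7, total now 40
augment #5: 4→6→1→7→3 bottleneck 16, total now 56
augment #6: 4→6→13→8→5→3 bottleneck 8, total now 64
augment #7: 4→6→13→8→9→3 bottleneck 2, total now 66

Maximum flow value: 66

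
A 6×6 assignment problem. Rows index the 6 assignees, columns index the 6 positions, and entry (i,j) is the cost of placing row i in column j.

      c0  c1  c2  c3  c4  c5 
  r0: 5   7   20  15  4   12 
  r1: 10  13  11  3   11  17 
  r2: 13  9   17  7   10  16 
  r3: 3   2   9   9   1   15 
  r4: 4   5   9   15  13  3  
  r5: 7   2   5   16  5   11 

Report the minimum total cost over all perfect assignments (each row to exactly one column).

optimal assignment: row0→col0 (cost 5), row1→col3 (cost 3), row2→col1 (cost 9), row3→col4 (cost 1), row4→col5 (cost 3), row5→col2 (cost 5)
total = 5 + 3 + 9 + 1 + 3 + 5 = 26

Minimum assignment cost: 26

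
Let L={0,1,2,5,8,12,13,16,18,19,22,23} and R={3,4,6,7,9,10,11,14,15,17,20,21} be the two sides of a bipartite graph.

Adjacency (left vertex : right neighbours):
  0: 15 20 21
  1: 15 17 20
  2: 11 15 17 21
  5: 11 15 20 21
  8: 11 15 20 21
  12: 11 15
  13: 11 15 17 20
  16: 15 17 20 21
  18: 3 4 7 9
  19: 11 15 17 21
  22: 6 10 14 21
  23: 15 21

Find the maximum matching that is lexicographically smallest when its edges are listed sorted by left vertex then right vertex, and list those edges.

|M| = 7 (so the lex-smallest maximum matching has 7 edges)
process left vertices in ascending order; for each, take the smallest-labelled available neighbour that still permits 7 edges overall, or leave it unmatched if none does
lex-smallest matching: {0-15, 1-17, 2-11, 5-20, 8-21, 18-3, 22-6}

Lex-smallest maximum matching: {(0,15), (1,17), (2,11), (5,20), (8,21), (18,3), (22,6)}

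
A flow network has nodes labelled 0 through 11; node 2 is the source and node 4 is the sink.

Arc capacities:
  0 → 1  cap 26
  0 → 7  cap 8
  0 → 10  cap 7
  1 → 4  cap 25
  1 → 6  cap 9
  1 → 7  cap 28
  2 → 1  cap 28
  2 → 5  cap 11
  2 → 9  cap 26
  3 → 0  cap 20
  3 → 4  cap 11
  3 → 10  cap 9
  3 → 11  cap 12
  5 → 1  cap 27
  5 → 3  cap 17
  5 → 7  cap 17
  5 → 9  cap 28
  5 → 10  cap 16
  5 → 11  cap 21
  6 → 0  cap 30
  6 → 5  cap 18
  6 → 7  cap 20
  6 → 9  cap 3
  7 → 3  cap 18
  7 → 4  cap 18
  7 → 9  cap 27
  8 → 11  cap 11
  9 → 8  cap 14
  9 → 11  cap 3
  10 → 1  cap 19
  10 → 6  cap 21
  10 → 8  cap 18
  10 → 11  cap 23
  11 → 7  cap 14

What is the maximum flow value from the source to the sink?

Maximum flow value: 53

augment #1: 2→1→4 bottleneck 25, total now 25
augment #2: 2→1→7→4 bottleneck 3, total now 28
augment #3: 2→5→3→4 bottleneck 11, total now 39
augment #4: 2→9→11→7→4 bottleneck 3, total now 42
augment #5: 2→9→8→11→7→4 bottleneck 11, total now 53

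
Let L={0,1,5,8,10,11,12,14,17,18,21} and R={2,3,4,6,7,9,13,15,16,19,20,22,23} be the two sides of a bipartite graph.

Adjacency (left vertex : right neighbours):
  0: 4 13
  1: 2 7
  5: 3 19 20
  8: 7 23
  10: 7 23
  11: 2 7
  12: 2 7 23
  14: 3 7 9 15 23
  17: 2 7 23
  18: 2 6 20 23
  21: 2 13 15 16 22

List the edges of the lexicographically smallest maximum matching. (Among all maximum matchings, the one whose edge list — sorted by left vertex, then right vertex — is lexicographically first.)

Lex-smallest maximum matching: {(0,4), (1,2), (5,3), (8,7), (10,23), (14,9), (18,6), (21,13)}

|M| = 8 (so the lex-smallest maximum matching has 8 edges)
process left vertices in ascending order; for each, take the smallest-labelled available neighbour that still permits 8 edges overall, or leave it unmatched if none does
lex-smallest matching: {0-4, 1-2, 5-3, 8-7, 10-23, 14-9, 18-6, 21-13}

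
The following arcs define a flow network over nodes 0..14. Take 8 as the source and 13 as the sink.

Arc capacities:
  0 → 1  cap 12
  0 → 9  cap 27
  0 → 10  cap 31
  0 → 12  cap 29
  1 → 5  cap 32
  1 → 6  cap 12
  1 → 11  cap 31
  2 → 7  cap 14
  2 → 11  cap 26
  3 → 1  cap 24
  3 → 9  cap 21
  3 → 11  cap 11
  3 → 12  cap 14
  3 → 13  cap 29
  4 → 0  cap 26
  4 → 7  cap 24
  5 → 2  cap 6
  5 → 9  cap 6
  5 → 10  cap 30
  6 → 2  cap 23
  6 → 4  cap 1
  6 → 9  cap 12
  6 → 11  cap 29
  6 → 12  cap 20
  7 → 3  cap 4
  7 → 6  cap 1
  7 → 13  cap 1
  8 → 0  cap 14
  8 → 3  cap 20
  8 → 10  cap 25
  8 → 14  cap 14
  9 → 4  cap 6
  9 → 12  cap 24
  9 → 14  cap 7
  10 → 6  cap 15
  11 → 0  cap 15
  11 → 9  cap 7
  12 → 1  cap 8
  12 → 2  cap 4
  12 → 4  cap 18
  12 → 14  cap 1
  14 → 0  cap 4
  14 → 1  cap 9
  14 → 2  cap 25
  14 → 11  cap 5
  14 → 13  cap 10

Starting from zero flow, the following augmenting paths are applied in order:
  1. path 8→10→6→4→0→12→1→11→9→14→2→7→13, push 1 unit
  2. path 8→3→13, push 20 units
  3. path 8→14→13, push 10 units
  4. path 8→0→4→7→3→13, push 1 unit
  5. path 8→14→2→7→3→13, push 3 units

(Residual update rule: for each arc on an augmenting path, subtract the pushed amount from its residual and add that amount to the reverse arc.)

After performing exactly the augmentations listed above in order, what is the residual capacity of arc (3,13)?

after path 1 (8→10→6→4→0→12→1→11→9→14→2→7→13, push 1): res(3,13)=29
after path 2 (8→3→13, push 20): res(3,13)=9
after path 3 (8→14→13, push 10): res(3,13)=9
after path 4 (8→0→4→7→3→13, push 1): res(3,13)=8
after path 5 (8→14→2→7→3→13, push 3): res(3,13)=5

Residual capacity of (3,13): 5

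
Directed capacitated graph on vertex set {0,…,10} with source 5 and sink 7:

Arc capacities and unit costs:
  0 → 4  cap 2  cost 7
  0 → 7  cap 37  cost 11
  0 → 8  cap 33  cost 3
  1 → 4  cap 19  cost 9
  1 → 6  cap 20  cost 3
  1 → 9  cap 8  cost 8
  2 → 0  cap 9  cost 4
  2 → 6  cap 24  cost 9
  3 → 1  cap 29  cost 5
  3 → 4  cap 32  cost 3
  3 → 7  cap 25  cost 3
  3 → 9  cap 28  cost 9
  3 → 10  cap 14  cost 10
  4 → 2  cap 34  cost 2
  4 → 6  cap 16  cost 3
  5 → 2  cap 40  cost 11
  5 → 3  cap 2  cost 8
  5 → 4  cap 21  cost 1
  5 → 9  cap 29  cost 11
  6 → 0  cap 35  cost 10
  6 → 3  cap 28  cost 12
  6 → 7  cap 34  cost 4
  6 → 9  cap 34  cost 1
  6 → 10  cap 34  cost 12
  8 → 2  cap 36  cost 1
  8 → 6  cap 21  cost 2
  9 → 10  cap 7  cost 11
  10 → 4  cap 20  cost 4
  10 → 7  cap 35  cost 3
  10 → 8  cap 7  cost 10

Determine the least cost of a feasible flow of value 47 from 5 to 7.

Minimum cost for 47 units: 821

shortest-cost path #1: 5→4→6→7 push 16 @ unit cost 8 (adds 128)
shortest-cost path #2: 5→3→7 push 2 @ unit cost 11 (adds 22)
shortest-cost path #3: 5→4→2→6→7 push 5 @ unit cost 16 (adds 80)
shortest-cost path #4: 5→2→6→7 push 13 @ unit cost 24 (adds 312)
shortest-cost path #5: 5→9→10→7 push 7 @ unit cost 25 (adds 175)
shortest-cost path #6: 5→2→0→7 push 4 @ unit cost 26 (adds 104)
total cost = 821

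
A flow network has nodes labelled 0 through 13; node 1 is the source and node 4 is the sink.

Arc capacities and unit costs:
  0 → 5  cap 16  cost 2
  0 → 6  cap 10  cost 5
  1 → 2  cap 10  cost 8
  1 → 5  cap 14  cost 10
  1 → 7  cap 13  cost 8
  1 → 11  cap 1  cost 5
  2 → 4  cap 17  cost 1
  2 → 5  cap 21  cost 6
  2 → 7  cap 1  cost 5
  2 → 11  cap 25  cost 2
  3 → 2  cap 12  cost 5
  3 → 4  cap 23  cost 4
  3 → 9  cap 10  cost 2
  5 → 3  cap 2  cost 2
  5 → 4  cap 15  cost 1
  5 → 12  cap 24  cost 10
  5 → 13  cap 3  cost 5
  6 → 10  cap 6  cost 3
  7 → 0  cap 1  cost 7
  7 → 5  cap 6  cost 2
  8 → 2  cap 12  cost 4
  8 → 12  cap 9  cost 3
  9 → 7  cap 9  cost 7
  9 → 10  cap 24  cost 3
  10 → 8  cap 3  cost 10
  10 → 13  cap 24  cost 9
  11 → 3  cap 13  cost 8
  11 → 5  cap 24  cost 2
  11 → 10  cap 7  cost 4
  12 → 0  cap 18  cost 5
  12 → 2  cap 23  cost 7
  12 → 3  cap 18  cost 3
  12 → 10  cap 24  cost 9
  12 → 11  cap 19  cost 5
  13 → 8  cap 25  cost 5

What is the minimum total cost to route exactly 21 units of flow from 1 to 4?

shortest-cost path #1: 1→11→5→4 push 1 @ unit cost 8 (adds 8)
shortest-cost path #2: 1→2→4 push 10 @ unit cost 9 (adds 90)
shortest-cost path #3: 1→5→4 push 10 @ unit cost 11 (adds 110)
total cost = 208

Minimum cost for 21 units: 208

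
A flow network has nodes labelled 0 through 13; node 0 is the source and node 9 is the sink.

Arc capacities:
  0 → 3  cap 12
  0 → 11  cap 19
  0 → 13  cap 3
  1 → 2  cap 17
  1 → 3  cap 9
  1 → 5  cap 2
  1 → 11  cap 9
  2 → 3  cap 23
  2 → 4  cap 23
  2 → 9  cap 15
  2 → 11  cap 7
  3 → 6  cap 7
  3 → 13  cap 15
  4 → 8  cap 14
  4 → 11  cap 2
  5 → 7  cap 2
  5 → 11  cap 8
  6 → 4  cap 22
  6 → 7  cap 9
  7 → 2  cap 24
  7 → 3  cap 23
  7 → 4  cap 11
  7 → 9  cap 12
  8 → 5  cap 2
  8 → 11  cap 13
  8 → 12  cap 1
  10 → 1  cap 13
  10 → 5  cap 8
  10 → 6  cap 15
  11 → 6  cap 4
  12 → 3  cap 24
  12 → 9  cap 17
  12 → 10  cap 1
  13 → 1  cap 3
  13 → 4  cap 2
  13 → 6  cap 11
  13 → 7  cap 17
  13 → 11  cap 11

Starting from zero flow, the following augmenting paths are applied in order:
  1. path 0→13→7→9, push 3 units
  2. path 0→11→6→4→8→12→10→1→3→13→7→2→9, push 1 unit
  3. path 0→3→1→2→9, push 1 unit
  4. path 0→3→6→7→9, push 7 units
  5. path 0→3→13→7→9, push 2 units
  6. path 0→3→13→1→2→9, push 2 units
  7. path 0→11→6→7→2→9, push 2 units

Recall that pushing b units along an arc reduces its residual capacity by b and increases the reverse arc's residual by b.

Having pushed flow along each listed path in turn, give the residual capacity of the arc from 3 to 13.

after path 1 (0→13→7→9, push 3): res(3,13)=15
after path 2 (0→11→6→4→8→12→10→1→3→13→7→2→9, push 1): res(3,13)=14
after path 3 (0→3→1→2→9, push 1): res(3,13)=14
after path 4 (0→3→6→7→9, push 7): res(3,13)=14
after path 5 (0→3→13→7→9, push 2): res(3,13)=12
after path 6 (0→3→13→1→2→9, push 2): res(3,13)=10
after path 7 (0→11→6→7→2→9, push 2): res(3,13)=10

Residual capacity of (3,13): 10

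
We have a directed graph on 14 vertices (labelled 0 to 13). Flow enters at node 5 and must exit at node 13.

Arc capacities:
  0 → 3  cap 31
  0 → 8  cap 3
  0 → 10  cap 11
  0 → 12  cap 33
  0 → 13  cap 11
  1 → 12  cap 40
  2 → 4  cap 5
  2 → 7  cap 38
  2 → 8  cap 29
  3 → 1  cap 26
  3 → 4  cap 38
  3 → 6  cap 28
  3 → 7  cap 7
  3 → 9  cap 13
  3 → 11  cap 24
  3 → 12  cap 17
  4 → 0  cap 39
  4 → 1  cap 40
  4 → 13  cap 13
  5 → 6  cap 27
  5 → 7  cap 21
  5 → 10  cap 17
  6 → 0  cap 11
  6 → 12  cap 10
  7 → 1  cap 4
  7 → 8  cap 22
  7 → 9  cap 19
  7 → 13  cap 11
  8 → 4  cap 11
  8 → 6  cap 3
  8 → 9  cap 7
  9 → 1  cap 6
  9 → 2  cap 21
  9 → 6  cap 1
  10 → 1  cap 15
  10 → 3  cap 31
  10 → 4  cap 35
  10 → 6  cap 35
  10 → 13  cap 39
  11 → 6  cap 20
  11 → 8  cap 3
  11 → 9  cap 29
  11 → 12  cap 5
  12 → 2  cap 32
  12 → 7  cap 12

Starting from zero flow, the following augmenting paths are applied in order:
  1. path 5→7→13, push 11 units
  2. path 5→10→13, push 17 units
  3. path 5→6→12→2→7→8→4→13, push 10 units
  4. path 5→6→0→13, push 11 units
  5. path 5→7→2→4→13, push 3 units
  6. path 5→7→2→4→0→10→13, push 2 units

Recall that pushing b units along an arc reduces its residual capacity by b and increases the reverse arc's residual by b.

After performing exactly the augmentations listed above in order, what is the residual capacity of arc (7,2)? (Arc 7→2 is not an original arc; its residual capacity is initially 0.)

Residual capacity of (7,2): 5

after path 1 (5→7→13, push 11): res(7,2)=0
after path 2 (5→10→13, push 17): res(7,2)=0
after path 3 (5→6→12→2→7→8→4→13, push 10): res(7,2)=10
after path 4 (5→6→0→13, push 11): res(7,2)=10
after path 5 (5→7→2→4→13, push 3): res(7,2)=7
after path 6 (5→7→2→4→0→10→13, push 2): res(7,2)=5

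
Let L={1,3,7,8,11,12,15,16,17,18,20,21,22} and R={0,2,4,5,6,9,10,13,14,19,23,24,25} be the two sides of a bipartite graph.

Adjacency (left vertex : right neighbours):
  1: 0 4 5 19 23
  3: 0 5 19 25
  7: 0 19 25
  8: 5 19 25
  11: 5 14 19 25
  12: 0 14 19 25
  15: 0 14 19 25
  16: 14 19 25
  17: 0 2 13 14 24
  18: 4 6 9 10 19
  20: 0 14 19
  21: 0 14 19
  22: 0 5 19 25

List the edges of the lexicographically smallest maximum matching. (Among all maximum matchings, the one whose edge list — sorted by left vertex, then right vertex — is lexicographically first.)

Lex-smallest maximum matching: {(1,4), (3,0), (7,19), (8,5), (11,14), (12,25), (17,2), (18,6)}

|M| = 8 (so the lex-smallest maximum matching has 8 edges)
process left vertices in ascending order; for each, take the smallest-labelled available neighbour that still permits 8 edges overall, or leave it unmatched if none does
lex-smallest matching: {1-4, 3-0, 7-19, 8-5, 11-14, 12-25, 17-2, 18-6}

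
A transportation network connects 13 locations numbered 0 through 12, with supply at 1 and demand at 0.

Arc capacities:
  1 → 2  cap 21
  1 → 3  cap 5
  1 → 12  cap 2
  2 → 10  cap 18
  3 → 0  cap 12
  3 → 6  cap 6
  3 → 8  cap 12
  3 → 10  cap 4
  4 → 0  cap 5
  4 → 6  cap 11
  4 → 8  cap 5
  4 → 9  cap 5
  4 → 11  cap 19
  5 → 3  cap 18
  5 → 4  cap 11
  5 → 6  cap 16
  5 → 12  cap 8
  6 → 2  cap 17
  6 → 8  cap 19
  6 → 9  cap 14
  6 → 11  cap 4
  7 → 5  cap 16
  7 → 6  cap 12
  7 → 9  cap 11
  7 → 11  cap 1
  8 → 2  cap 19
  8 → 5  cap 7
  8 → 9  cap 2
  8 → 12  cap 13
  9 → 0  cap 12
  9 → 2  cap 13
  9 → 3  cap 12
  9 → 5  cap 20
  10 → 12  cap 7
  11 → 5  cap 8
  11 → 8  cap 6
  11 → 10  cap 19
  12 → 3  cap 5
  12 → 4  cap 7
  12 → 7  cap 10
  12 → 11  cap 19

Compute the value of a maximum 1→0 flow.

Maximum flow value: 14

augment #1: 1→3→0 bottleneck 5, total now 5
augment #2: 1→12→3→0 bottleneck 2, total now 7
augment #3: 1→2→10→12→3→0 bottleneck 3, total now 10
augment #4: 1→2→10→12→4→0 bottleneck 4, total now 14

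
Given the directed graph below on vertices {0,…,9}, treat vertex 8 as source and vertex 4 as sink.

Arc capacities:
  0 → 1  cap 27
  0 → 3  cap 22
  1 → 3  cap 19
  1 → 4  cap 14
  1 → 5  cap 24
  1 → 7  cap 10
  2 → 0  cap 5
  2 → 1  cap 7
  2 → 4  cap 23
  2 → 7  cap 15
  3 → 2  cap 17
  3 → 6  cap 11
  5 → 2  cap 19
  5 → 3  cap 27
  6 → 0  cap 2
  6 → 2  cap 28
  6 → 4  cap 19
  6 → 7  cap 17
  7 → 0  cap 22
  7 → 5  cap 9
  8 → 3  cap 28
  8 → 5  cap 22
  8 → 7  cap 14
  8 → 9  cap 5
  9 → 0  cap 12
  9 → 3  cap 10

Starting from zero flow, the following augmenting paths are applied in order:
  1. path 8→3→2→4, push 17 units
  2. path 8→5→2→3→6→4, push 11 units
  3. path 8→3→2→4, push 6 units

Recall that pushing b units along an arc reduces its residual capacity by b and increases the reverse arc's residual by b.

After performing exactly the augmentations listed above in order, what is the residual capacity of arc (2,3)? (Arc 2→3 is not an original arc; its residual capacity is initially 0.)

after path 1 (8→3→2→4, push 17): res(2,3)=17
after path 2 (8→5→2→3→6→4, push 11): res(2,3)=6
after path 3 (8→3→2→4, push 6): res(2,3)=12

Residual capacity of (2,3): 12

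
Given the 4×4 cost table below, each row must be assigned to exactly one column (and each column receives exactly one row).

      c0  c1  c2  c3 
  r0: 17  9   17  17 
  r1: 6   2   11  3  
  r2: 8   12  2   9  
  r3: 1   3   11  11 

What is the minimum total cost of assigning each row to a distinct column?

Minimum assignment cost: 15

optimal assignment: row0→col1 (cost 9), row1→col3 (cost 3), row2→col2 (cost 2), row3→col0 (cost 1)
total = 9 + 3 + 2 + 1 = 15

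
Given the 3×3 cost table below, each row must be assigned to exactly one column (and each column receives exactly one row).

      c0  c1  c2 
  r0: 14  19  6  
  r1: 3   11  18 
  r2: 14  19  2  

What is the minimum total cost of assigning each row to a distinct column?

optimal assignment: row0→col1 (cost 19), row1→col0 (cost 3), row2→col2 (cost 2)
total = 19 + 3 + 2 = 24

Minimum assignment cost: 24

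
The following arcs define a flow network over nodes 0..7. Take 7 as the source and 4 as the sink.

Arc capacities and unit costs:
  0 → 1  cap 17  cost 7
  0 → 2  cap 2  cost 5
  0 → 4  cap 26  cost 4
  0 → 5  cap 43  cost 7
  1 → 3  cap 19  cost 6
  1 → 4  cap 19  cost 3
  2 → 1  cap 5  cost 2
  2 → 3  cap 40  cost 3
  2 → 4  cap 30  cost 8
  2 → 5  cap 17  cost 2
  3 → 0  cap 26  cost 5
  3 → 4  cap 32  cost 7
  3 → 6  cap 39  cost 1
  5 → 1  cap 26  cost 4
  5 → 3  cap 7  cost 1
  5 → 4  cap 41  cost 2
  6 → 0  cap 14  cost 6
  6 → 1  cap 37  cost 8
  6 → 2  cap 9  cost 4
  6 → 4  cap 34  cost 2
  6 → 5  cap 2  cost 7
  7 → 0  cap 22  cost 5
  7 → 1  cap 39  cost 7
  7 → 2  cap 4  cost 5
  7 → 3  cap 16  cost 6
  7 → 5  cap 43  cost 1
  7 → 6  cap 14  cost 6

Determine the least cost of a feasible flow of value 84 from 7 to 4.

Minimum cost for 84 units: 488

shortest-cost path #1: 7→5→4 push 41 @ unit cost 3 (adds 123)
shortest-cost path #2: 7→5→3→6→4 push 2 @ unit cost 5 (adds 10)
shortest-cost path #3: 7→6→4 push 14 @ unit cost 8 (adds 112)
shortest-cost path #4: 7→0→4 push 22 @ unit cost 9 (adds 198)
shortest-cost path #5: 7→3→6→4 push 5 @ unit cost 9 (adds 45)
total cost = 488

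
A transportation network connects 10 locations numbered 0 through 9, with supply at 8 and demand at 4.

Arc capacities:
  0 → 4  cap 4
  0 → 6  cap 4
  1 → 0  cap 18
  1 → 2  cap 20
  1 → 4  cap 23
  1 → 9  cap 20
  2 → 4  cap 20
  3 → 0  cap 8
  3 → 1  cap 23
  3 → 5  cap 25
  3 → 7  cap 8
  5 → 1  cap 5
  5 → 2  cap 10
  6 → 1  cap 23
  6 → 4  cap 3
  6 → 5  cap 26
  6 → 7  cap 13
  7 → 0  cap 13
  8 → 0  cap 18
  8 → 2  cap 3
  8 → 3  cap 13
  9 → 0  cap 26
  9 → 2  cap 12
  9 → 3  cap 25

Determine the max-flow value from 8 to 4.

Maximum flow value: 24

augment #1: 8→0→4 bottleneck 4, total now 4
augment #2: 8→2→4 bottleneck 3, total now 7
augment #3: 8→0→6→4 bottleneck 3, total now 10
augment #4: 8→3→1→4 bottleneck 13, total now 23
augment #5: 8→0→6→1→4 bottleneck 1, total now 24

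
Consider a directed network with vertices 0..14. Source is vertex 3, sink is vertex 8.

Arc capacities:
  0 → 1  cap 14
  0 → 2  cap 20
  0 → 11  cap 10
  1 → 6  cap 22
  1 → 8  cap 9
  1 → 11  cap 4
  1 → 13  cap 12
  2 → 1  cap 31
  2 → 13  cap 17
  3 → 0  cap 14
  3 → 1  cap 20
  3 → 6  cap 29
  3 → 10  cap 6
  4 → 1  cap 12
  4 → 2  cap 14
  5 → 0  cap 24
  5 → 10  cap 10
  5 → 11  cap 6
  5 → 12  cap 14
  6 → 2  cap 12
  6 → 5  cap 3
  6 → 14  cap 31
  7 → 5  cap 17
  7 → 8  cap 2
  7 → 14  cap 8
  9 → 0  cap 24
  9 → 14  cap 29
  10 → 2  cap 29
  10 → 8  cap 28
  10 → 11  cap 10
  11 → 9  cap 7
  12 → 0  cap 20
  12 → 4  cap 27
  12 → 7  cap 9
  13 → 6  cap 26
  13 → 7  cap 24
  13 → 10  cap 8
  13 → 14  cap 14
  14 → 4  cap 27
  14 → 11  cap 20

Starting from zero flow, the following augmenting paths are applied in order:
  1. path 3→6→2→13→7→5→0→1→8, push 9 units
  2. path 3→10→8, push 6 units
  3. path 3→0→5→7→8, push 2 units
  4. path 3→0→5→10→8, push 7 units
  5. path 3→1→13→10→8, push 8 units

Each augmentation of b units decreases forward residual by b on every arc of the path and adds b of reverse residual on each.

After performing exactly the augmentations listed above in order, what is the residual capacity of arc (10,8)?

after path 1 (3→6→2→13→7→5→0→1→8, push 9): res(10,8)=28
after path 2 (3→10→8, push 6): res(10,8)=22
after path 3 (3→0→5→7→8, push 2): res(10,8)=22
after path 4 (3→0→5→10→8, push 7): res(10,8)=15
after path 5 (3→1→13→10→8, push 8): res(10,8)=7

Residual capacity of (10,8): 7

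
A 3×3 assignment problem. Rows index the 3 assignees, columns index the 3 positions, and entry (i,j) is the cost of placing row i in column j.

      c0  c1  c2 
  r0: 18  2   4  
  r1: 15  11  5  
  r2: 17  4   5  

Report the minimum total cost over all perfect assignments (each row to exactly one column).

Minimum assignment cost: 22

optimal assignment: row0→col1 (cost 2), row1→col0 (cost 15), row2→col2 (cost 5)
total = 2 + 15 + 5 = 22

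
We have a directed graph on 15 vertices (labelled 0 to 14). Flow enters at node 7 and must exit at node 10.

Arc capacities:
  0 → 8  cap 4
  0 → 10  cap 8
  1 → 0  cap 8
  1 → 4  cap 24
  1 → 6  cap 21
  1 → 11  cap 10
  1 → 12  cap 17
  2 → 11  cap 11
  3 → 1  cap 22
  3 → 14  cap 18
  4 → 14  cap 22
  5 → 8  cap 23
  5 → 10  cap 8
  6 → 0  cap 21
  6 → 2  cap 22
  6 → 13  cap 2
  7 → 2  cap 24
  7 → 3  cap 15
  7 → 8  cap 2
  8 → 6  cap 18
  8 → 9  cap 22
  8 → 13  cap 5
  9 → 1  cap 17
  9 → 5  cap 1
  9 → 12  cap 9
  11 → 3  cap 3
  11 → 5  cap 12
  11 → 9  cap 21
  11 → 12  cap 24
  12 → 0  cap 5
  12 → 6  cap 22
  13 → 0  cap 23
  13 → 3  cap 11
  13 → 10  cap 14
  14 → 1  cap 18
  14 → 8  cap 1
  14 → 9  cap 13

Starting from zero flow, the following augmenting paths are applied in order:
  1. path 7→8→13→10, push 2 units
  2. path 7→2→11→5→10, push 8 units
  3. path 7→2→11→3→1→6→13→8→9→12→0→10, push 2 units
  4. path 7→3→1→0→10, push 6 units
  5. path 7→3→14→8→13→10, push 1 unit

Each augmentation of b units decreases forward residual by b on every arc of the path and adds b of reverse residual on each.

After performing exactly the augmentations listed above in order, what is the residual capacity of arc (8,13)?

after path 1 (7→8→13→10, push 2): res(8,13)=3
after path 2 (7→2→11→5→10, push 8): res(8,13)=3
after path 3 (7→2→11→3→1→6→13→8→9→12→0→10, push 2): res(8,13)=5
after path 4 (7→3→1→0→10, push 6): res(8,13)=5
after path 5 (7→3→14→8→13→10, push 1): res(8,13)=4

Residual capacity of (8,13): 4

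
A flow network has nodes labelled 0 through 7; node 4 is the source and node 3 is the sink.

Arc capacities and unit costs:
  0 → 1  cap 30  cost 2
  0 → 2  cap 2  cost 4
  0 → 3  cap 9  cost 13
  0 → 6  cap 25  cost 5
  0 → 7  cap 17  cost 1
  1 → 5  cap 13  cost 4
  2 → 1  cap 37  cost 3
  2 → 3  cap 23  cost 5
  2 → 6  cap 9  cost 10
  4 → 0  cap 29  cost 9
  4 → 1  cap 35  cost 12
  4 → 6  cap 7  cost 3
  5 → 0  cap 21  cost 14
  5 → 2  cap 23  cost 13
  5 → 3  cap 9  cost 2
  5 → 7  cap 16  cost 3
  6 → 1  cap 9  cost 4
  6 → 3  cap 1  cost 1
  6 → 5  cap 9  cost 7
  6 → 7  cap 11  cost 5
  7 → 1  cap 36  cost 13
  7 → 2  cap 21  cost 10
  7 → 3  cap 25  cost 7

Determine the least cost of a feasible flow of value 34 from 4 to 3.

Minimum cost for 34 units: 552

shortest-cost path #1: 4→6→3 push 1 @ unit cost 4 (adds 4)
shortest-cost path #2: 4→6→5→3 push 6 @ unit cost 12 (adds 72)
shortest-cost path #3: 4→0→1→5→3 push 3 @ unit cost 17 (adds 51)
shortest-cost path #4: 4→0→7→3 push 17 @ unit cost 17 (adds 289)
shortest-cost path #5: 4→0→2→3 push 2 @ unit cost 18 (adds 36)
shortest-cost path #6: 4→0→1→5→6→7→3 push 5 @ unit cost 20 (adds 100)
total cost = 552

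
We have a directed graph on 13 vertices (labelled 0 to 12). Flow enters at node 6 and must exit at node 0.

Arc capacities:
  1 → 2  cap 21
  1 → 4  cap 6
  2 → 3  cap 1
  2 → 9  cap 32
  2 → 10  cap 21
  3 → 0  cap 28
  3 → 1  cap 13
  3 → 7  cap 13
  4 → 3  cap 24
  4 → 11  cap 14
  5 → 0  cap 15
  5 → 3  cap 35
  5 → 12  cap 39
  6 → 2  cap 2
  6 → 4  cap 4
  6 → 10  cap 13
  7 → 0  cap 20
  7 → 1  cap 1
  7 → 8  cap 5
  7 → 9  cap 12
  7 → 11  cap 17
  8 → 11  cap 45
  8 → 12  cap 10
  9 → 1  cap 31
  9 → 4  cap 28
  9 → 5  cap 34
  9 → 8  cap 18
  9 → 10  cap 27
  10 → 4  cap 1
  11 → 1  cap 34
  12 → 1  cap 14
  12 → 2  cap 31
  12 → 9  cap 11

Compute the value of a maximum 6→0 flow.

augment #1: 6→2→3→0 bottleneck 1, total now 1
augment #2: 6→4→3→0 bottleneck 4, total now 5
augment #3: 6→2→9→5→0 bottleneck 1, total now 6
augment #4: 6→10→4→3→0 bottleneck 1, total now 7

Maximum flow value: 7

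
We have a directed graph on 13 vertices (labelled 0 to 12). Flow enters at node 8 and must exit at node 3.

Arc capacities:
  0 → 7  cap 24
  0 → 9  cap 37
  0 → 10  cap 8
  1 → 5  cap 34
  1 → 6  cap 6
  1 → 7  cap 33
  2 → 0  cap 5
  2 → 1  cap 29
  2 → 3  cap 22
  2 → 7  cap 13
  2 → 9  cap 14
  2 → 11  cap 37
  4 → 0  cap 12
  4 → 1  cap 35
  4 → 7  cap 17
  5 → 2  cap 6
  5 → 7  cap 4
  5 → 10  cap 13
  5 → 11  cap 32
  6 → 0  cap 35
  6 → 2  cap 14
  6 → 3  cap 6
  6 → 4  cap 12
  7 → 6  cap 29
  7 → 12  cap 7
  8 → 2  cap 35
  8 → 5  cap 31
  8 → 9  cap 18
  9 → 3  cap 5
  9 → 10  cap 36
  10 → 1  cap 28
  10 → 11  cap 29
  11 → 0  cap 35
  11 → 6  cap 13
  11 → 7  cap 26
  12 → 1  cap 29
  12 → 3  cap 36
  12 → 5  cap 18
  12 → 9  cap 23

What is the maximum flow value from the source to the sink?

augment #1: 8→2→3 bottleneck 22, total now 22
augment #2: 8→9→3 bottleneck 5, total now 27
augment #3: 8→2→1→6→3 bottleneck 6, total now 33
augment #4: 8→2→7→12→3 bottleneck 7, total now 40

Maximum flow value: 40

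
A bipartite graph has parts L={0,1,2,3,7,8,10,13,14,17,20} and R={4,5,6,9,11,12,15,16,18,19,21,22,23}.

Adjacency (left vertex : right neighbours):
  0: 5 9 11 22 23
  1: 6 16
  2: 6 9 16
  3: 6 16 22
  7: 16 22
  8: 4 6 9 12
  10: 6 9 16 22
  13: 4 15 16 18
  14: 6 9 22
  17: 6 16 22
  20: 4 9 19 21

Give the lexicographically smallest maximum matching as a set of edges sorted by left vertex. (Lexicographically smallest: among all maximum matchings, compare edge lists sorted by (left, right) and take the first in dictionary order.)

Lex-smallest maximum matching: {(0,5), (1,6), (2,9), (3,16), (7,22), (8,4), (13,15), (20,19)}

|M| = 8 (so the lex-smallest maximum matching has 8 edges)
process left vertices in ascending order; for each, take the smallest-labelled available neighbour that still permits 8 edges overall, or leave it unmatched if none does
lex-smallest matching: {0-5, 1-6, 2-9, 3-16, 7-22, 8-4, 13-15, 20-19}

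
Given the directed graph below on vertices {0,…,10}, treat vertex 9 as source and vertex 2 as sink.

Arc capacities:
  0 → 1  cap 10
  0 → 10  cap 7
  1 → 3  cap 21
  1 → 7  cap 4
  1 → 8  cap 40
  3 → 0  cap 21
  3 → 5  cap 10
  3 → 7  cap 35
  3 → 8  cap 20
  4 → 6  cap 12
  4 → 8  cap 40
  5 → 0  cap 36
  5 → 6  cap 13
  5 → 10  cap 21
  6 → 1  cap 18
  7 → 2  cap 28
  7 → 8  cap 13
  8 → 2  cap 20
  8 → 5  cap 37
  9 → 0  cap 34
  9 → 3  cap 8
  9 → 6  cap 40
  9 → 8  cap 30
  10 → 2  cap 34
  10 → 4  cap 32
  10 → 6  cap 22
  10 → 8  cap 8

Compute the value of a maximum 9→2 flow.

Maximum flow value: 73

augment #1: 9→8→2 bottleneck 20, total now 20
augment #2: 9→0→10→2 bottleneck 7, total now 27
augment #3: 9→3→7→2 bottleneck 8, total now 35
augment #4: 9→0→1→7→2 bottleneck 4, total now 39
augment #5: 9→8→5→10→2 bottleneck 10, total now 49
augment #6: 9→0→1→3→7→2 bottleneck 6, total now 55
augment #7: 9→6→1→3→7→2 bottleneck 10, total now 65
augment #8: 9→6→1→3→5→10→2 bottleneck 5, total now 70
augment #9: 9→6→1→8→5→10→2 bottleneck 3, total now 73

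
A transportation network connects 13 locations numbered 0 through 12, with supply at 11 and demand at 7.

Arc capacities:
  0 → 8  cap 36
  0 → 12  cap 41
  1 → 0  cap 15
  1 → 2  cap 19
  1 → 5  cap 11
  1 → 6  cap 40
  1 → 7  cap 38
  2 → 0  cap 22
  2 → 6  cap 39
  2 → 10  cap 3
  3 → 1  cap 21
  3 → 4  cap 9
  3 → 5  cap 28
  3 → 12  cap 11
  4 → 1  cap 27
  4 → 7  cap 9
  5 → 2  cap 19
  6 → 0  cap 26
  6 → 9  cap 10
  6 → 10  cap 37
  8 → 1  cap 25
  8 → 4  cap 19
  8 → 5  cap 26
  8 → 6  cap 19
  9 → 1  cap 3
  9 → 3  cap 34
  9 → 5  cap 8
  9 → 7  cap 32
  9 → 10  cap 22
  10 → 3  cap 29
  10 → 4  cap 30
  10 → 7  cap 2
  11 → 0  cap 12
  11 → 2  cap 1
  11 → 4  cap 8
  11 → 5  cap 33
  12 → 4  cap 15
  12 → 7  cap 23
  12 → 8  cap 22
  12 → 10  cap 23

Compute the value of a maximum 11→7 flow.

augment #1: 11→4→7 bottleneck 8, total now 8
augment #2: 11→0→12→7 bottleneck 12, total now 20
augment #3: 11→2→10→7 bottleneck 1, total now 21
augment #4: 11→5→2→10→7 bottleneck 1, total now 22
augment #5: 11→5→2→0→12→7 bottleneck 11, total now 33
augment #6: 11→5→2→6→9→7 bottleneck 7, total now 40

Maximum flow value: 40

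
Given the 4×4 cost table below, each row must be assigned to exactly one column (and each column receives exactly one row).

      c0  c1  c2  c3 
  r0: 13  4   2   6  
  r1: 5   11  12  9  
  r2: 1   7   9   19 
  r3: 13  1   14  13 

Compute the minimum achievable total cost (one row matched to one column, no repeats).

Minimum assignment cost: 13

optimal assignment: row0→col2 (cost 2), row1→col3 (cost 9), row2→col0 (cost 1), row3→col1 (cost 1)
total = 2 + 9 + 1 + 1 = 13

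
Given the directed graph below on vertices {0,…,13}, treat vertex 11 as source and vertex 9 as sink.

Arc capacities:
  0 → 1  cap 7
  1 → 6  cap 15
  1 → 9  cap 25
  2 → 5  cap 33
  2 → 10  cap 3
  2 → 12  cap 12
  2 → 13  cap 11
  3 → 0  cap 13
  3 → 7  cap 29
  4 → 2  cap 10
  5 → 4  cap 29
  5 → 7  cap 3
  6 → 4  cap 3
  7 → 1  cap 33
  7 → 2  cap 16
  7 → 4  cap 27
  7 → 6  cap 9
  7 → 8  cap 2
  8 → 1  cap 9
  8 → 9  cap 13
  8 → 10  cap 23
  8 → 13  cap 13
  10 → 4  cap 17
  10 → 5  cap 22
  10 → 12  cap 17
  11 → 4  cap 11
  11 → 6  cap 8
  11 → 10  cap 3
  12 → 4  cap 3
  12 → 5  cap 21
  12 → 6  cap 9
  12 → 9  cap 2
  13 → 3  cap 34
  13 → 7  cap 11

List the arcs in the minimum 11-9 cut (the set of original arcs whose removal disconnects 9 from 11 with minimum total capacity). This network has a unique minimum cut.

Min-cut arcs: {(4,2), (11,10)} (total capacity 13)

augment #1: 11→10→12→9 push 2
augment #2: 11→10→5→7→1→9 push 1
augment #3: 11→4→2→5→7→1→9 push 2
augment #4: 11→4→2→13→7→1→9 push 8
max flow = 13; residual-reachable set from 11 gives S-side
cut edges (S→T): {(4,2), (11,10)} total cap 13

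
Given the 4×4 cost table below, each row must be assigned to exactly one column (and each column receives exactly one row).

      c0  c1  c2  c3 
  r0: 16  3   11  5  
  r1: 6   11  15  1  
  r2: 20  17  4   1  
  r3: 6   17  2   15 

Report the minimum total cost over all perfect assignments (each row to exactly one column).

Minimum assignment cost: 12

optimal assignment: row0→col1 (cost 3), row1→col0 (cost 6), row2→col3 (cost 1), row3→col2 (cost 2)
total = 3 + 6 + 1 + 2 = 12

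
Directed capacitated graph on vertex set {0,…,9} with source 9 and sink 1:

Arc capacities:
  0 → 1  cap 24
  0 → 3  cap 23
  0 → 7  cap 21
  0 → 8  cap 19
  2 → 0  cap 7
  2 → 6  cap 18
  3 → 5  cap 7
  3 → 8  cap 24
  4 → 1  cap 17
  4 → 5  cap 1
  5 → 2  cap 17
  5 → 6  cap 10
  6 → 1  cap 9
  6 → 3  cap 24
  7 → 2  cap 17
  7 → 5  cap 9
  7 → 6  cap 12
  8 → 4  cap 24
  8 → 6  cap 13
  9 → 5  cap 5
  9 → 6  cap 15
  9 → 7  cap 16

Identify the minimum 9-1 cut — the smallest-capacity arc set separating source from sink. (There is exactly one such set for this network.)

augment #1: 9→6→1 push 9
augment #2: 9→5→2→0→1 push 5
augment #3: 9→7→2→0→1 push 2
augment #4: 9→6→3→8→4→1 push 6
augment #5: 9→7→6→3→8→4→1 push 11
max flow = 33; residual-reachable set from 9 gives S-side
cut edges (S→T): {(2,0), (4,1), (6,1)} total cap 33

Min-cut arcs: {(2,0), (4,1), (6,1)} (total capacity 33)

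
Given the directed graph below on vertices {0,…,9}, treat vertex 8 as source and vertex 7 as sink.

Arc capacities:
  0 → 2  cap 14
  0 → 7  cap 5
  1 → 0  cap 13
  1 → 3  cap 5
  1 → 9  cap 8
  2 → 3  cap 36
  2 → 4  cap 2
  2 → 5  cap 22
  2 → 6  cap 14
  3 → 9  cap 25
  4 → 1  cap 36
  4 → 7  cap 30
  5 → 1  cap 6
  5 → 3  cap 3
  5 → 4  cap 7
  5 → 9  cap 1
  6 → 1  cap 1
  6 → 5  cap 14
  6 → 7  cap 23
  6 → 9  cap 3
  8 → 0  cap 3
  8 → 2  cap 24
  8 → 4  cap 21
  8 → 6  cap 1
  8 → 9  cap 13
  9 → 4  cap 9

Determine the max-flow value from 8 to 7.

augment #1: 8→0→7 bottleneck 3, total now 3
augment #2: 8→4→7 bottleneck 21, total now 24
augment #3: 8→6→7 bottleneck 1, total now 25
augment #4: 8→2→4→7 bottleneck 2, total now 27
augment #5: 8→2→6→7 bottleneck 14, total now 41
augment #6: 8→9→4→7 bottleneck 7, total now 48
augment #7: 8→2→5→1→0→7 bottleneck 2, total now 50

Maximum flow value: 50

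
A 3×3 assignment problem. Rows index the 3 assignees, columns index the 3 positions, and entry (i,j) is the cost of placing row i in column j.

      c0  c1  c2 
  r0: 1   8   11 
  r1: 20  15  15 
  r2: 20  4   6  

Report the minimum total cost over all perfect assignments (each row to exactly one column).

Minimum assignment cost: 20

optimal assignment: row0→col0 (cost 1), row1→col2 (cost 15), row2→col1 (cost 4)
total = 1 + 15 + 4 = 20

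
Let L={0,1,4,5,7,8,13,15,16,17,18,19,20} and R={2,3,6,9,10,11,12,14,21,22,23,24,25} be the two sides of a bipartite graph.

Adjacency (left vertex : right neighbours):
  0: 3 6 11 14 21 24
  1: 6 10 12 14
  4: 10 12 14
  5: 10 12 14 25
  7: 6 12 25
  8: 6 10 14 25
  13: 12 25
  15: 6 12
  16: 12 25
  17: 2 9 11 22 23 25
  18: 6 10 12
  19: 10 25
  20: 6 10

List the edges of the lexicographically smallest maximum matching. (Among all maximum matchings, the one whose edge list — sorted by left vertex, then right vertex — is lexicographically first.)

Lex-smallest maximum matching: {(0,3), (1,6), (4,10), (5,12), (7,25), (8,14), (17,2)}

|M| = 7 (so the lex-smallest maximum matching has 7 edges)
process left vertices in ascending order; for each, take the smallest-labelled available neighbour that still permits 7 edges overall, or leave it unmatched if none does
lex-smallest matching: {0-3, 1-6, 4-10, 5-12, 7-25, 8-14, 17-2}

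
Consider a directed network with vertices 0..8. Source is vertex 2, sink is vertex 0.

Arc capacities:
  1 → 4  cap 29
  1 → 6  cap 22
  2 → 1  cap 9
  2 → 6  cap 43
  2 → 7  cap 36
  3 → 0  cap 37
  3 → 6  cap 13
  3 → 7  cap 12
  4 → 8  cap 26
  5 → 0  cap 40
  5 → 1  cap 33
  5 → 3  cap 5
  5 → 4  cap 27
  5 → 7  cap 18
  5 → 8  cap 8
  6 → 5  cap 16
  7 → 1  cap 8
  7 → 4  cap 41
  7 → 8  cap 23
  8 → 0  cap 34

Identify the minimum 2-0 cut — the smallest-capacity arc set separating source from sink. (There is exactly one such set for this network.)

Min-cut arcs: {(6,5), (8,0)} (total capacity 50)

augment #1: 2→6→5→0 push 16
augment #2: 2→7→8→0 push 23
augment #3: 2→1→4→8→0 push 9
augment #4: 2→7→4→8→0 push 2
max flow = 50; residual-reachable set from 2 gives S-side
cut edges (S→T): {(6,5), (8,0)} total cap 50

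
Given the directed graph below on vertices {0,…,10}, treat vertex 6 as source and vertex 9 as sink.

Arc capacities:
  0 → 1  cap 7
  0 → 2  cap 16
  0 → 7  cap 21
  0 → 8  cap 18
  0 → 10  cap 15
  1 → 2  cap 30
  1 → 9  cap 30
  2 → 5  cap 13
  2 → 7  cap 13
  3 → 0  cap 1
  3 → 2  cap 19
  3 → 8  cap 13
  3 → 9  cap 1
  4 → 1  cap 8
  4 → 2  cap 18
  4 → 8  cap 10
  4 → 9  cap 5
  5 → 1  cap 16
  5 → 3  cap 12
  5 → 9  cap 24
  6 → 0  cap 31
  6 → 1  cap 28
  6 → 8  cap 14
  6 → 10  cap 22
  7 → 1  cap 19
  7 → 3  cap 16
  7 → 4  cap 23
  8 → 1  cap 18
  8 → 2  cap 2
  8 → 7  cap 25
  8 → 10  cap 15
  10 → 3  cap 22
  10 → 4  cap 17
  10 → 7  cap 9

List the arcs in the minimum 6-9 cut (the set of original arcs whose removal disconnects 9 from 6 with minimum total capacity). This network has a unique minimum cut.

augment #1: 6→1→9 push 28
augment #2: 6→0→1→9 push 2
augment #3: 6→10→3→9 push 1
augment #4: 6→10→4→9 push 5
augment #5: 6→0→2→5→9 push 13
max flow = 49; residual-reachable set from 6 gives S-side
cut edges (S→T): {(1,9), (2,5), (3,9), (4,9)} total cap 49

Min-cut arcs: {(1,9), (2,5), (3,9), (4,9)} (total capacity 49)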